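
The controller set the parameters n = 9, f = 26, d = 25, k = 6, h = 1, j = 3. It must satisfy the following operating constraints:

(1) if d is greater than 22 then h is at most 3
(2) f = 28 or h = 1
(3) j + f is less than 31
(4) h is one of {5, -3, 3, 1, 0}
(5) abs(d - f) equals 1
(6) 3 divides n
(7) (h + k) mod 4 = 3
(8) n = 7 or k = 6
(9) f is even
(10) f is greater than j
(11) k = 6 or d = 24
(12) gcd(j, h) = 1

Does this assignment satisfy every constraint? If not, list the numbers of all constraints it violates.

(1) d = 25 > 22, so we need h ≤ 3; h = 1 ≤ 3  ✔
(2) f = 26 ≠ 28, but h = 1 = 1 (second disjunct)  ✔
(3) j + f = 3 + 26 = 29; 29 < 31  ✔
(4) h = 1 is in {5, -3, 3, 1, 0}  ✔
(5) abs(25 - 26) = 1  ✔
(6) 9 / 3 = 3, so 3 divides 9  ✔
(7) h + k = 7; 7 mod 4 = 3  ✔
(8) n = 9 ≠ 7, but k = 6 = 6 (second disjunct)  ✔
(9) f = 26 is even  ✔
(10) f = 26, j = 3; 26 > 3  ✔
(11) k = 6 = 6 (first disjunct)  ✔
(12) gcd(3, 1) = 1  ✔

Yes — all constraints hold.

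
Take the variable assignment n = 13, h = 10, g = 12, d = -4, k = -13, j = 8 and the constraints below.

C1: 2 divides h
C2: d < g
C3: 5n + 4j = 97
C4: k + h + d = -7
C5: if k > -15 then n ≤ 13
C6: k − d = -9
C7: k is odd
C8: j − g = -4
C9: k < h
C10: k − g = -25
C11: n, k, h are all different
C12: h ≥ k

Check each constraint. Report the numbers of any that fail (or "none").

C1: 10 / 2 = 5, so 2 divides 10 — satisfied.
C2: d = -4, g = 12; -4 < 12 — satisfied.
C3: 5n + 4j = 5(13) + 4(8) = 97 — satisfied.
C4: k + h + d = -13 + 10 + (-4) = -7 — satisfied.
C5: k = -13 > -15, so we need n ≤ 13; n = 13 ≤ 13 — satisfied.
C6: k − d = -13 − (-4) = -9 — satisfied.
C7: k = -13 is odd — satisfied.
C8: j − g = 8 − 12 = -4 — satisfied.
C9: k = -13, h = 10; -13 < 10 — satisfied.
C10: k − g = -13 − 12 = -25 — satisfied.
C11: values 13, -13, 10 are pairwise distinct — satisfied.
C12: h = 10, k = -13; 10 ≥ -13 — satisfied.

None — every constraint holds.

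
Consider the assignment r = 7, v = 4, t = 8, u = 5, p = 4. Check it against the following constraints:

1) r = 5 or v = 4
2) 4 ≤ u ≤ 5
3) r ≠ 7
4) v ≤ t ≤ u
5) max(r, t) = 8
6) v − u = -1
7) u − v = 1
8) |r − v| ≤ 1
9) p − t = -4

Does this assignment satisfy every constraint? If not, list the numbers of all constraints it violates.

Constraints 3, 4, 8 do not hold.

1) r = 7 ≠ 5, but v = 4 = 4 (second disjunct)  ✔
2) u = 5 lies in [4, 5]  ✔
3) r = 7, but 7 is required to differ  ✘
4) values 4, 8, 5; t = 8 is not ≤ u = 5  ✘
5) max(7, 8) = 8  ✔
6) v − u = 4 − 5 = -1  ✔
7) u − v = 5 − 4 = 1  ✔
8) |7 − 4| = 3; 3 > 1, exceeds bound 1  ✘
9) p − t = 4 − 8 = -4  ✔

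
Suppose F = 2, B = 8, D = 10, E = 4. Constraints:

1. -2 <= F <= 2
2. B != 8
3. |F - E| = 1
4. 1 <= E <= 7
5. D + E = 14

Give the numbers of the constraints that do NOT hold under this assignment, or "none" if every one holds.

1. F = 2 lies in [-2, 2]  holds
2. B = 8, but 8 is required to differ  fails
3. |2 - 4| = 2, not 1  fails
4. E = 4 lies in [1, 7]  holds
5. D + E = 10 + 4 = 14  holds

The assignment fails constraints 2, 3.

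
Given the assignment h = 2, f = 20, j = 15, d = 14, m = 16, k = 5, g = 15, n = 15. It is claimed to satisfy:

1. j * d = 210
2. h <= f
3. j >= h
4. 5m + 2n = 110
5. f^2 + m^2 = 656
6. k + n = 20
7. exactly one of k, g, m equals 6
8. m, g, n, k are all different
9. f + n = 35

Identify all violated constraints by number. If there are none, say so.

1. j * d = 15 * 14 = 210  ✓
2. h = 2, f = 20; 2 ≤ 20  ✓
3. j = 15, h = 2; 15 ≥ 2  ✓
4. 5m + 2n = 5(16) + 2(15) = 110  ✓
5. f^2 + m^2 = 20^2 + 16^2 = 400 + 256 = 656  ✓
6. k + n = 5 + 15 = 20  ✓
7. k=5, g=15, m=16; 0 of them equal 6, not exactly one  ✗
8. g = n = 15, not all different  ✗
9. f + n = 20 + 15 = 35  ✓

The assignment fails constraints 7, 8.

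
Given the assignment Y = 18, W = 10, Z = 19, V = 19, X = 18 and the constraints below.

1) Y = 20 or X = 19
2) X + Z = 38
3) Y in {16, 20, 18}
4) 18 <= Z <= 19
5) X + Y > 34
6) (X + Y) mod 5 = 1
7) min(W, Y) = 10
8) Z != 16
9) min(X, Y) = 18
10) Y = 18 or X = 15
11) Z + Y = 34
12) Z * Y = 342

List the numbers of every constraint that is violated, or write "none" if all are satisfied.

1) Y = 18 ≠ 20 and X = 18 ≠ 19; both disjuncts false  no
2) X + Z = 18 + 19 = 37, not 38  no
3) Y = 18 is in {16, 20, 18}  yes
4) Z = 19 lies in [18, 19]  yes
5) X + Y = 18 + 18 = 36; 36 > 34  yes
6) X + Y = 36; 36 mod 5 = 1  yes
7) min(10, 18) = 10  yes
8) Z = 19, and 19 ≠ 16  yes
9) min(18, 18) = 18  yes
10) Y = 18 = 18 (first disjunct)  yes
11) Z + Y = 19 + 18 = 37, not 34  no
12) Z * Y = 19 * 18 = 342  yes

The assignment fails constraints 1, 2, 11.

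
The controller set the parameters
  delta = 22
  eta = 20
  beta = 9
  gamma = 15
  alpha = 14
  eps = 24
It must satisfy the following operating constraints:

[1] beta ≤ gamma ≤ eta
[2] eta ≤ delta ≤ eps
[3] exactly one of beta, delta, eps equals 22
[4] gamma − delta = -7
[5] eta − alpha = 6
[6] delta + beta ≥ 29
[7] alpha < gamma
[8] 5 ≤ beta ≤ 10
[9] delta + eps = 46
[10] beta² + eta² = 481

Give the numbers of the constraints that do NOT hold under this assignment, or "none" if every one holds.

No violations.

[1] values 9 ≤ 15 ≤ 20 — holds.
[2] values 20 ≤ 22 ≤ 24 — holds.
[3] beta=9, delta=22, eps=24; 1 of them equals 22 — holds.
[4] gamma − delta = 15 − 22 = -7 — holds.
[5] eta − alpha = 20 − 14 = 6 — holds.
[6] delta + beta = 22 + 9 = 31; 31 ≥ 29 — holds.
[7] alpha = 14, gamma = 15; 14 < 15 — holds.
[8] beta = 9 lies in [5, 10] — holds.
[9] delta + eps = 22 + 24 = 46 — holds.
[10] beta² + eta² = 9² + 20² = 81 + 400 = 481 — holds.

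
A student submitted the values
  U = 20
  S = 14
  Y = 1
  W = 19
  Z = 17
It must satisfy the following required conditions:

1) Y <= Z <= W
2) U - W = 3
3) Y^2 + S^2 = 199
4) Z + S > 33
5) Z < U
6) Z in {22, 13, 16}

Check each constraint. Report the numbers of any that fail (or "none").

1) values 1 <= 17 <= 19 — satisfied.
2) U - W = 20 - 19 = 1, not 3 — violated.
3) Y^2 + S^2 = 1^2 + 14^2 = 1 + 196 = 197, not 199 — violated.
4) Z + S = 17 + 14 = 31; 31 ≤ 33, bound 33 not met — violated.
5) Z = 17, U = 20; 17 < 20 — satisfied.
6) Z = 17 is not in {22, 13, 16} — violated.

Constraints 2, 3, 4, and 6 are violated.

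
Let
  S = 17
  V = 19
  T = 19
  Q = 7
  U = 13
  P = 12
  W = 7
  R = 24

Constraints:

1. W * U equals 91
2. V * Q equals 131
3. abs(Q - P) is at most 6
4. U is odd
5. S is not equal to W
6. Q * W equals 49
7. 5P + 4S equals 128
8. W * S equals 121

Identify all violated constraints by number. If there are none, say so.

1. W * U = 7 * 13 = 91  holds
2. V * Q = 19 * 7 = 133, not 131  fails
3. abs(7 - 12) = 5; 5 ≤ 6  holds
4. U = 13 is odd  holds
5. S = 17, W = 7; distinct  holds
6. Q * W = 7 * 7 = 49  holds
7. 5P + 4S = 5(12) + 4(17) = 128  holds
8. W * S = 7 * 17 = 119, not 121  fails

The assignment fails constraints 2, 8.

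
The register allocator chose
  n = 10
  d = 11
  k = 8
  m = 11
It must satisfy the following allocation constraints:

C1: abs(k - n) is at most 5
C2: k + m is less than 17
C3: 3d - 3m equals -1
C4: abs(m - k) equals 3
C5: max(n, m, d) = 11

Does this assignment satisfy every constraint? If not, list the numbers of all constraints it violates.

The assignment fails constraints 2 and 3.

C1: abs(8 - 10) = 2; 2 ≤ 5 — OK.
C2: k + m = 8 + 11 = 19; 19 ≥ 17, bound 17 not met — violated.
C3: 3d - 3m = 3(11) - 3(11) = 0, not -1 — violated.
C4: abs(11 - 8) = 3 — OK.
C5: max(10, 11, 11) = 11 — OK.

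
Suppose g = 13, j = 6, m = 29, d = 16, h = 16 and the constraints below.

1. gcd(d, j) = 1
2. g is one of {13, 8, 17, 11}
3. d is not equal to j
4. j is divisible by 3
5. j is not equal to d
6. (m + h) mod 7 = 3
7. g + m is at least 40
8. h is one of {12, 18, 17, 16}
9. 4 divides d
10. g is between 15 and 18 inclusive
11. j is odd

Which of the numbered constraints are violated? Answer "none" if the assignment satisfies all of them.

Violated: 1, 10, and 11.

1. gcd(16, 6) = 2, not 1 — fails.
2. g = 13 is in {13, 8, 17, 11} — holds.
3. d = 16, j = 6; distinct — holds.
4. 6 / 3 = 2, so 3 divides 6 — holds.
5. j = 6, d = 16; distinct — holds.
6. m + h = 45; 45 mod 7 = 3 — holds.
7. g + m = 13 + 29 = 42; 42 ≥ 40 — holds.
8. h = 16 is in {12, 18, 17, 16} — holds.
9. 16 / 4 = 4, so 4 divides 16 — holds.
10. g = 13 is outside [15, 18] — fails.
11. j = 6 is even — fails.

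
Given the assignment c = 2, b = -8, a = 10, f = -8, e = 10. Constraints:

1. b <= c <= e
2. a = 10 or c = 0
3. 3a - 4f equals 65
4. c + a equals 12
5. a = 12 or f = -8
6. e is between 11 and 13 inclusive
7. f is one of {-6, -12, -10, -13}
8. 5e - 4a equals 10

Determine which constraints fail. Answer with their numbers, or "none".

1. values -8 <= 2 <= 10  ✓
2. a = 10 = 10 (first disjunct)  ✓
3. 3a - 4f = 3(10) - 4(-8) = 62, not 65  ✗
4. c + a = 2 + 10 = 12  ✓
5. a = 10 ≠ 12, but f = -8 = -8 (second disjunct)  ✓
6. e = 10 is outside [11, 13]  ✗
7. f = -8 is not in {-6, -12, -10, -13}  ✗
8. 5e - 4a = 5(10) - 4(10) = 10  ✓

The assignment fails constraints 3, 6, and 7.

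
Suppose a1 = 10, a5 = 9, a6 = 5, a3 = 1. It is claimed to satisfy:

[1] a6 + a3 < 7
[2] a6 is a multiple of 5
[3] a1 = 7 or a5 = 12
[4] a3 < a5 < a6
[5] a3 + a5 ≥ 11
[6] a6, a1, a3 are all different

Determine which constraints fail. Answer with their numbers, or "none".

Violated: 3, 4, and 5.

[1] a6 + a3 = 5 + 1 = 6; 6 < 7  holds
[2] 5 / 5 = 1, so 5 divides 5  holds
[3] a1 = 10 ≠ 7 and a5 = 9 ≠ 12; both disjuncts false  fails
[4] values 1, 9, 5; a5 = 9 is not < a6 = 5  fails
[5] a3 + a5 = 1 + 9 = 10; 10 < 11, bound 11 not met  fails
[6] values 5, 10, 1 are pairwise distinct  holds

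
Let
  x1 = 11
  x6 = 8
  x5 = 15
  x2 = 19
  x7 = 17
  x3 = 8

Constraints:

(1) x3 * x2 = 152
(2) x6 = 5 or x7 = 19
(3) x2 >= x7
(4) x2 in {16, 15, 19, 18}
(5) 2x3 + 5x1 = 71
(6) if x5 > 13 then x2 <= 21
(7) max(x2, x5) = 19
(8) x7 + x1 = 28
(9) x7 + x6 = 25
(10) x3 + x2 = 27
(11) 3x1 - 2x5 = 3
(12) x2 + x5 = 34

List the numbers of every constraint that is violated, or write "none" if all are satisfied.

Violated: 2.

(1) x3 * x2 = 8 * 19 = 152  holds
(2) x6 = 8 ≠ 5 and x7 = 17 ≠ 19; both disjuncts false  fails
(3) x2 = 19, x7 = 17; 19 ≥ 17  holds
(4) x2 = 19 is in {16, 15, 19, 18}  holds
(5) 2x3 + 5x1 = 2(8) + 5(11) = 71  holds
(6) x5 = 15 > 13, so we need x2 ≤ 21; x2 = 19 ≤ 21  holds
(7) max(19, 15) = 19  holds
(8) x7 + x1 = 17 + 11 = 28  holds
(9) x7 + x6 = 17 + 8 = 25  holds
(10) x3 + x2 = 8 + 19 = 27  holds
(11) 3x1 - 2x5 = 3(11) - 2(15) = 3  holds
(12) x2 + x5 = 19 + 15 = 34  holds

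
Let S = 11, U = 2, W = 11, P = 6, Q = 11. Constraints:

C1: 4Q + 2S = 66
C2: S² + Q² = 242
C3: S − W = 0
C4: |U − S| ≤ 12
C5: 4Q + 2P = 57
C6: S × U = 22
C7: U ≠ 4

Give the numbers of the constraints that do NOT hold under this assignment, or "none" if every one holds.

C1: 4Q + 2S = 4(11) + 2(11) = 66 — holds.
C2: S² + Q² = 11² + 11² = 121 + 121 = 242 — holds.
C3: S − W = 11 − 11 = 0 — holds.
C4: |2 − 11| = 9; 9 ≤ 12 — holds.
C5: 4Q + 2P = 4(11) + 2(6) = 56, not 57 — fails.
C6: S × U = 11 × 2 = 22 — holds.
C7: U = 2, and 2 ≠ 4 — holds.

The assignment fails constraint 5.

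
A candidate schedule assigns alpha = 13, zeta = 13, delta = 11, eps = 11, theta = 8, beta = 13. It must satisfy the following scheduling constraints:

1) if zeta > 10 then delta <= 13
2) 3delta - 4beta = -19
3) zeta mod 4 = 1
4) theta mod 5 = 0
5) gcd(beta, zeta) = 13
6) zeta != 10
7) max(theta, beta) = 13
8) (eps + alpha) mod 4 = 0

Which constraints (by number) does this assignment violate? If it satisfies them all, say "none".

Constraint 4 does not hold.

1) zeta = 13 > 10, so we need delta ≤ 13; delta = 11 ≤ 13 — holds.
2) 3delta - 4beta = 3(11) - 4(13) = -19 — holds.
3) 13 mod 4 = 1 — holds.
4) 8 mod 5 = 3, not 0 — fails.
5) gcd(13, 13) = 13 — holds.
6) zeta = 13, and 13 ≠ 10 — holds.
7) max(8, 13) = 13 — holds.
8) eps + alpha = 24; 24 mod 4 = 0 — holds.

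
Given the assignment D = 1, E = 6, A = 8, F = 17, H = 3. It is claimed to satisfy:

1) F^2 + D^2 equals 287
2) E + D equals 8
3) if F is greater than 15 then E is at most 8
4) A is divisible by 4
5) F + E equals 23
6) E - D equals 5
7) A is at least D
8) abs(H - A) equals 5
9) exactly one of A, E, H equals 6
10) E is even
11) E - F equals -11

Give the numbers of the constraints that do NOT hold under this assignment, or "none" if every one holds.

1) F^2 + D^2 = 17^2 + 1^2 = 289 + 1 = 290, not 287 — fails.
2) E + D = 6 + 1 = 7, not 8 — fails.
3) F = 17 > 15, so we need E ≤ 8; E = 6 ≤ 8 — holds.
4) 8 / 4 = 2, so 4 divides 8 — holds.
5) F + E = 17 + 6 = 23 — holds.
6) E - D = 6 - 1 = 5 — holds.
7) A = 8, D = 1; 8 ≥ 1 — holds.
8) abs(3 - 8) = 5 — holds.
9) A=8, E=6, H=3; 1 of them equals 6 — holds.
10) E = 6 is even — holds.
11) E - F = 6 - 17 = -11 — holds.

Violated: 1 and 2.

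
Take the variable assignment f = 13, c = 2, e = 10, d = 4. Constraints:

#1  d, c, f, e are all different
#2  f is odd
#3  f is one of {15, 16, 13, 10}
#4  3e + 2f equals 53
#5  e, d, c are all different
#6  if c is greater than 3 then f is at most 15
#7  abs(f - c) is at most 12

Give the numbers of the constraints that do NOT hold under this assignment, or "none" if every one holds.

No — constraint 4 is not satisfied.

#1 values 4, 2, 13, 10 are pairwise distinct — holds.
#2 f = 13 is odd — holds.
#3 f = 13 is in {15, 16, 13, 10} — holds.
#4 3e + 2f = 3(10) + 2(13) = 56, not 53 — fails.
#5 values 10, 4, 2 are pairwise distinct — holds.
#6 c = 2, not > 3; antecedent false, conditional vacuously true — holds.
#7 abs(13 - 2) = 11; 11 ≤ 12 — holds.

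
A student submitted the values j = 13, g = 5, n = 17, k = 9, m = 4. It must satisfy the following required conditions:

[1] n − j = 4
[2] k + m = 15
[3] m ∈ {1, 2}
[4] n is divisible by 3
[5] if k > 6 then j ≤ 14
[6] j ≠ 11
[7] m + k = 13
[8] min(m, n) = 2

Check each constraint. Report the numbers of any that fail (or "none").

Violated: 2, 3, 4, and 8.

[1] n − j = 17 − 13 = 4  true
[2] k + m = 9 + 4 = 13, not 15  false
[3] m = 4 is not in {1, 2}  false
[4] 17 = 3×5 + 2, so 3 does not divide 17  false
[5] k = 9 > 6, so we need j ≤ 14; j = 13 ≤ 14  true
[6] j = 13, and 13 ≠ 11  true
[7] m + k = 4 + 9 = 13  true
[8] min(4, 17) = 4, not 2  false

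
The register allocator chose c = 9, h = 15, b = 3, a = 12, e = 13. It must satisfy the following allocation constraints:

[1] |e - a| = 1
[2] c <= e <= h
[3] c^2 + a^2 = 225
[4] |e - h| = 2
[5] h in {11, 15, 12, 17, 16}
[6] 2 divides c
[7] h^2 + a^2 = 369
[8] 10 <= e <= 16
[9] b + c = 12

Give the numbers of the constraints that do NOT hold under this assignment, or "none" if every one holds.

Constraint 6 is violated.

[1] |13 - 12| = 1  true
[2] values 9 <= 13 <= 15  true
[3] c^2 + a^2 = 9^2 + 12^2 = 81 + 144 = 225  true
[4] |13 - 15| = 2  true
[5] h = 15 is in {11, 15, 12, 17, 16}  true
[6] 9 = 2*4 + 1, so 2 does not divide 9  false
[7] h^2 + a^2 = 15^2 + 12^2 = 225 + 144 = 369  true
[8] e = 13 lies in [10, 16]  true
[9] b + c = 3 + 9 = 12  true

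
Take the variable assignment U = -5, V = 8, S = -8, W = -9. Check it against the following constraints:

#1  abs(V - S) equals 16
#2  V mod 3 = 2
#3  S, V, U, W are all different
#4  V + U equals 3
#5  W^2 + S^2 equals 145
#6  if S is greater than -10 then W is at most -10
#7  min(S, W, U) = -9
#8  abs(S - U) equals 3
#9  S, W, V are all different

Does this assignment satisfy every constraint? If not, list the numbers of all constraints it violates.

Constraint 6 does not hold.

#1 abs(8 - (-8)) = 16  holds
#2 8 mod 3 = 2  holds
#3 values -8, 8, -5, -9 are pairwise distinct  holds
#4 V + U = 8 + (-5) = 3  holds
#5 W^2 + S^2 = (-9)^2 + (-8)^2 = 81 + 64 = 145  holds
#6 S = -8 > -10, so we need W ≤ -10; but W = -9 > -10  fails
#7 min(-8, -9, -5) = -9  holds
#8 abs(-8 - (-5)) = 3  holds
#9 values -8, -9, 8 are pairwise distinct  holds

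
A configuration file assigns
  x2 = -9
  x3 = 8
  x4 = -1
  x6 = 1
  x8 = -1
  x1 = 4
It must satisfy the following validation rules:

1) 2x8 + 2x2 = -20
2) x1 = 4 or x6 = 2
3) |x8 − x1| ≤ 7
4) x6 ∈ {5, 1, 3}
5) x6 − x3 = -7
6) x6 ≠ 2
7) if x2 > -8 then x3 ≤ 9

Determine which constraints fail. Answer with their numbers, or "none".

Yes — all constraints hold.

1) 2x8 + 2x2 = 2(-1) + 2(-9) = -20 — holds.
2) x1 = 4 = 4 (first disjunct) — holds.
3) |-1 − 4| = 5; 5 ≤ 7 — holds.
4) x6 = 1 is in {5, 1, 3} — holds.
5) x6 − x3 = 1 − 8 = -7 — holds.
6) x6 = 1, and 1 ≠ 2 — holds.
7) x2 = -9, not > -8; antecedent false, conditional vacuously true — holds.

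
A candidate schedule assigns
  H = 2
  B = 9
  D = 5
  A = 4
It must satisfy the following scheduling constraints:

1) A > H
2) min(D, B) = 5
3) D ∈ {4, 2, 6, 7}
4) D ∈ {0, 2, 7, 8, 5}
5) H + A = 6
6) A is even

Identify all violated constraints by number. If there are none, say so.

1) A = 4, H = 2; 4 > 2 — satisfied.
2) min(5, 9) = 5 — satisfied.
3) D = 5 is not in {4, 2, 6, 7} — violated.
4) D = 5 is in {0, 2, 7, 8, 5} — satisfied.
5) H + A = 2 + 4 = 6 — satisfied.
6) A = 4 is even — satisfied.

The assignment fails constraint 3.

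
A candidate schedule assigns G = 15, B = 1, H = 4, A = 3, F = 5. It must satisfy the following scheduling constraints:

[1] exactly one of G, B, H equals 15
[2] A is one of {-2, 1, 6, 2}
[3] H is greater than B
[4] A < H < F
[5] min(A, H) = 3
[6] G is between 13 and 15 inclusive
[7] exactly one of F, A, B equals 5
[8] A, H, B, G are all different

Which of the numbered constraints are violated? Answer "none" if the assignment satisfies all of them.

No — constraint 2 is not satisfied.

[1] G=15, B=1, H=4; 1 of them equals 15 — holds.
[2] A = 3 is not in {-2, 1, 6, 2} — does not hold.
[3] H = 4, B = 1; 4 > 1 — holds.
[4] values 3 < 4 < 5 — holds.
[5] min(3, 4) = 3 — holds.
[6] G = 15 lies in [13, 15] — holds.
[7] F=5, A=3, B=1; 1 of them equals 5 — holds.
[8] values 3, 4, 1, 15 are pairwise distinct — holds.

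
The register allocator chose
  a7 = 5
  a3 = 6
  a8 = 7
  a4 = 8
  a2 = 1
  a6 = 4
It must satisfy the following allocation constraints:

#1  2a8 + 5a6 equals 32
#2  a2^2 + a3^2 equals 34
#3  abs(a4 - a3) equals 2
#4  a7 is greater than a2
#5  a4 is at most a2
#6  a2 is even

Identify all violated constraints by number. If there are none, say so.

#1 2a8 + 5a6 = 2(7) + 5(4) = 34, not 32 — violated.
#2 a2^2 + a3^2 = 1^2 + 6^2 = 1 + 36 = 37, not 34 — violated.
#3 abs(8 - 6) = 2 — satisfied.
#4 a7 = 5, a2 = 1; 5 > 1 — satisfied.
#5 a4 = 8, a2 = 1; 8 > 1 (want ≤) — violated.
#6 a2 = 1 is odd — violated.

Violated: 1, 2, 5, 6.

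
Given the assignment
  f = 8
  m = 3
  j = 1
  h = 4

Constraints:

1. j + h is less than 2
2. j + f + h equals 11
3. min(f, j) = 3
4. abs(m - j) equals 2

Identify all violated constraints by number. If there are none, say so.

1. j + h = 1 + 4 = 5; 5 ≥ 2, bound 2 not met — violated.
2. j + f + h = 1 + 8 + 4 = 13, not 11 — violated.
3. min(8, 1) = 1, not 3 — violated.
4. abs(3 - 1) = 2 — OK.

The assignment fails constraints 1, 2, 3.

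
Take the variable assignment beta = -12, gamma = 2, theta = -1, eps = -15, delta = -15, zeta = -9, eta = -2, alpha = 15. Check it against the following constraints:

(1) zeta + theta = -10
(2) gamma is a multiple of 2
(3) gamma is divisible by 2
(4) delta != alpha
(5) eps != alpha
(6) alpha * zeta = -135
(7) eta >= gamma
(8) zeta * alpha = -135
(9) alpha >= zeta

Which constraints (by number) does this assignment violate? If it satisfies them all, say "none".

(1) zeta + theta = -9 + (-1) = -10 — OK.
(2) 2 / 2 = 1, so 2 divides 2 — OK.
(3) 2 / 2 = 1, so 2 divides 2 — OK.
(4) delta = -15, alpha = 15; distinct — OK.
(5) eps = -15, alpha = 15; distinct — OK.
(6) alpha * zeta = 15 * (-9) = -135 — OK.
(7) eta = -2, gamma = 2; -2 < 2 (want ≥) — violated.
(8) zeta * alpha = -9 * 15 = -135 — OK.
(9) alpha = 15, zeta = -9; 15 ≥ -9 — OK.

Violated: 7.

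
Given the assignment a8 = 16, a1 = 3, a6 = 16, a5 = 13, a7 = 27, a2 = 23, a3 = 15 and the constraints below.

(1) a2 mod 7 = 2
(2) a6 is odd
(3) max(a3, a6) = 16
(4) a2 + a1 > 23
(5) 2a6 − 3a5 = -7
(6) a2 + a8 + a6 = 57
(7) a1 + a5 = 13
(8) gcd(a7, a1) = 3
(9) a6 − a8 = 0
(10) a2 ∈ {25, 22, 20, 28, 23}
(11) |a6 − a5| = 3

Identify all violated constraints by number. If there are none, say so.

The assignment fails constraints 2, 6, and 7.

(1) 23 mod 7 = 2  holds
(2) a6 = 16 is even  fails
(3) max(15, 16) = 16  holds
(4) a2 + a1 = 23 + 3 = 26; 26 > 23  holds
(5) 2a6 − 3a5 = 2(16) − 3(13) = -7  holds
(6) a2 + a8 + a6 = 23 + 16 + 16 = 55, not 57  fails
(7) a1 + a5 = 3 + 13 = 16, not 13  fails
(8) gcd(27, 3) = 3  holds
(9) a6 − a8 = 16 − 16 = 0  holds
(10) a2 = 23 is in {25, 22, 20, 28, 23}  holds
(11) |16 − 13| = 3  holds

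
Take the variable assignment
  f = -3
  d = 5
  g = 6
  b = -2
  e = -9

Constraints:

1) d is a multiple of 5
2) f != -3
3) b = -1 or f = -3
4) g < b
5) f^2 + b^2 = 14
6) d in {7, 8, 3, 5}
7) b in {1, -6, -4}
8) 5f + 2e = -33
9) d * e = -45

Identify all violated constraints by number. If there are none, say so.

No — constraints 2, 4, 5, 7 are not satisfied.

1) 5 / 5 = 1, so 5 divides 5 — satisfied.
2) f = -3, but -3 is required to differ — violated.
3) b = -2 ≠ -1, but f = -3 = -3 (second disjunct) — satisfied.
4) g = 6, b = -2; 6 ≥ -2 (want <) — violated.
5) f^2 + b^2 = (-3)^2 + (-2)^2 = 9 + 4 = 13, not 14 — violated.
6) d = 5 is in {7, 8, 3, 5} — satisfied.
7) b = -2 is not in {1, -6, -4} — violated.
8) 5f + 2e = 5(-3) + 2(-9) = -33 — satisfied.
9) d * e = 5 * (-9) = -45 — satisfied.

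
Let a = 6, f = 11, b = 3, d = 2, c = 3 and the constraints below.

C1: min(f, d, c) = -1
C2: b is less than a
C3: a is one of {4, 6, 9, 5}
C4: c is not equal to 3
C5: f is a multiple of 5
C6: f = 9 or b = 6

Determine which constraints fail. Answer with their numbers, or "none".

C1: min(11, 2, 3) = 2, not -1 — violated.
C2: b = 3, a = 6; 3 < 6 — OK.
C3: a = 6 is in {4, 6, 9, 5} — OK.
C4: c = 3, but 3 is required to differ — violated.
C5: 11 = 5*2 + 1, so 5 does not divide 11 — violated.
C6: f = 11 ≠ 9 and b = 3 ≠ 6; both disjuncts false — violated.

No — constraints 1, 4, 5, and 6 are not satisfied.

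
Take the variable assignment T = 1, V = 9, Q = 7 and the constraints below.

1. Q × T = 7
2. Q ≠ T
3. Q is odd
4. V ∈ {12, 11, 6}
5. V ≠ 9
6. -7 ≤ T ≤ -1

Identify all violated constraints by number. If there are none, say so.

The assignment fails constraints 4, 5, 6.

1. Q × T = 7 × 1 = 7 — holds.
2. Q = 7, T = 1; distinct — holds.
3. Q = 7 is odd — holds.
4. V = 9 is not in {12, 11, 6} — does not hold.
5. V = 9, but 9 is required to differ — does not hold.
6. T = 1 is outside [-7, -1] — does not hold.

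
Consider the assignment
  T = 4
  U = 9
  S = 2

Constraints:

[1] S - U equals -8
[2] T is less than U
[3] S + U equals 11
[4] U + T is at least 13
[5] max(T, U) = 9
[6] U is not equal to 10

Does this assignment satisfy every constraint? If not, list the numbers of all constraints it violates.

[1] S - U = 2 - 9 = -7, not -8 — fails.
[2] T = 4, U = 9; 4 < 9 — holds.
[3] S + U = 2 + 9 = 11 — holds.
[4] U + T = 9 + 4 = 13; 13 ≥ 13 — holds.
[5] max(4, 9) = 9 — holds.
[6] U = 9, and 9 ≠ 10 — holds.

No — constraint 1 is not satisfied.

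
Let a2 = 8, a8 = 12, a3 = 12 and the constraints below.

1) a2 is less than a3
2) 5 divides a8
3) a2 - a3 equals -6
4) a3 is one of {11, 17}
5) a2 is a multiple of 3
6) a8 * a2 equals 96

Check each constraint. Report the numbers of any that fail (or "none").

Constraints 2, 3, 4, 5 are violated.

1) a2 = 8, a3 = 12; 8 < 12 — holds.
2) 12 = 5*2 + 2, so 5 does not divide 12 — does not hold.
3) a2 - a3 = 8 - 12 = -4, not -6 — does not hold.
4) a3 = 12 is not in {11, 17} — does not hold.
5) 8 = 3*2 + 2, so 3 does not divide 8 — does not hold.
6) a8 * a2 = 12 * 8 = 96 — holds.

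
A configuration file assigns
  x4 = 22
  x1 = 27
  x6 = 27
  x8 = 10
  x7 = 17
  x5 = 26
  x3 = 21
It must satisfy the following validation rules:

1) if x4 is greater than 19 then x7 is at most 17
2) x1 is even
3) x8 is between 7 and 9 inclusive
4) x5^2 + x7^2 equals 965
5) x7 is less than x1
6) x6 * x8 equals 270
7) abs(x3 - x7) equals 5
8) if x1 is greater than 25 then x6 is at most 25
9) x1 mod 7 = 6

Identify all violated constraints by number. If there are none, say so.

Violated: 2, 3, 7, and 8.

1) x4 = 22 > 19, so we need x7 ≤ 17; x7 = 17 ≤ 17 — OK.
2) x1 = 27 is odd — violated.
3) x8 = 10 is outside [7, 9] — violated.
4) x5^2 + x7^2 = 26^2 + 17^2 = 676 + 289 = 965 — OK.
5) x7 = 17, x1 = 27; 17 < 27 — OK.
6) x6 * x8 = 27 * 10 = 270 — OK.
7) abs(21 - 17) = 4, not 5 — violated.
8) x1 = 27 > 25, so we need x6 ≤ 25; but x6 = 27 > 25 — violated.
9) 27 mod 7 = 6 — OK.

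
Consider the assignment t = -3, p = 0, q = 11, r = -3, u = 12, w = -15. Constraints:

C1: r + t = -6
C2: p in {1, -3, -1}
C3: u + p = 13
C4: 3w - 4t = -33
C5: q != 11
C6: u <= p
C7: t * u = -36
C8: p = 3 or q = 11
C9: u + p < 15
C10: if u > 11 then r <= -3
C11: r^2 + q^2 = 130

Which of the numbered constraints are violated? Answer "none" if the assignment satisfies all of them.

No — constraints 2, 3, 5, 6 are not satisfied.

C1: r + t = -3 + (-3) = -6 — OK.
C2: p = 0 is not in {1, -3, -1} — violated.
C3: u + p = 12 + 0 = 12, not 13 — violated.
C4: 3w - 4t = 3(-15) - 4(-3) = -33 — OK.
C5: q = 11, but 11 is required to differ — violated.
C6: u = 12, p = 0; 12 > 0 (want ≤) — violated.
C7: t * u = -3 * 12 = -36 — OK.
C8: p = 0 ≠ 3, but q = 11 = 11 (second disjunct) — OK.
C9: u + p = 12 + 0 = 12; 12 < 15 — OK.
C10: u = 12 > 11, so we need r ≤ -3; r = -3 ≤ -3 — OK.
C11: r^2 + q^2 = (-3)^2 + 11^2 = 9 + 121 = 130 — OK.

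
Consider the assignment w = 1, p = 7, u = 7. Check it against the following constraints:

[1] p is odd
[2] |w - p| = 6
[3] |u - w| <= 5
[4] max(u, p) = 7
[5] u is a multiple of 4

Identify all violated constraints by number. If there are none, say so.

[1] p = 7 is odd  yes
[2] |1 - 7| = 6  yes
[3] |7 - 1| = 6; 6 > 5, exceeds bound 5  no
[4] max(7, 7) = 7  yes
[5] 7 = 4*1 + 3, so 4 does not divide 7  no

Violated: 3 and 5.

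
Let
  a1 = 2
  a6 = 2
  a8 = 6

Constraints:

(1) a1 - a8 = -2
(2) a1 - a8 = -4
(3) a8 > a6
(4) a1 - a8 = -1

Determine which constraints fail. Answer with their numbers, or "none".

Constraints 1, 4 do not hold.

(1) a1 - a8 = 2 - 6 = -4, not -2  no
(2) a1 - a8 = 2 - 6 = -4  yes
(3) a8 = 6, a6 = 2; 6 > 2  yes
(4) a1 - a8 = 2 - 6 = -4, not -1  no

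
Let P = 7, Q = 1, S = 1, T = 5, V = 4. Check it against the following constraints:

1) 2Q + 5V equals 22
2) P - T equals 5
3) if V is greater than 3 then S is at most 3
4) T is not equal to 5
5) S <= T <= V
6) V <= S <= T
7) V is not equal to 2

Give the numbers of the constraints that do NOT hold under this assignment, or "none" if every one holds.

1) 2Q + 5V = 2(1) + 5(4) = 22 — OK.
2) P - T = 7 - 5 = 2, not 5 — violated.
3) V = 4 > 3, so we need S ≤ 3; S = 1 ≤ 3 — OK.
4) T = 5, but 5 is required to differ — violated.
5) values 1, 5, 4; T = 5 is not <= V = 4 — violated.
6) values 4, 1, 5; V = 4 is not <= S = 1 — violated.
7) V = 4, and 4 ≠ 2 — OK.

The assignment fails constraints 2, 4, 5, 6.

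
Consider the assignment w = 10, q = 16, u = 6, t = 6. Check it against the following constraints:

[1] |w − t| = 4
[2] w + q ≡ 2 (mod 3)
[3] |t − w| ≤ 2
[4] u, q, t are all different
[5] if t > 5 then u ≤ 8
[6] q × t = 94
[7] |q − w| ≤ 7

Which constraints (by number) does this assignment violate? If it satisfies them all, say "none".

Constraints 3, 4, 6 are violated.

[1] |10 − 6| = 4  ✓
[2] w + q = 26; 26 mod 3 = 2  ✓
[3] |6 − 10| = 4; 4 > 2, exceeds bound 2  ✗
[4] u = t = 6, not all different  ✗
[5] t = 6 > 5, so we need u ≤ 8; u = 6 ≤ 8  ✓
[6] q × t = 16 × 6 = 96, not 94  ✗
[7] |16 − 10| = 6; 6 ≤ 7  ✓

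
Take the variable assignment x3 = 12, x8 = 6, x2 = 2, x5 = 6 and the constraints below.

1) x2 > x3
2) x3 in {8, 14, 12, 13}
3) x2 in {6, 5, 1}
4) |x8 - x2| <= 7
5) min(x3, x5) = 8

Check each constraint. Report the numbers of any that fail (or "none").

1) x2 = 2, x3 = 12; 2 ≤ 12 (want >)  ✘
2) x3 = 12 is in {8, 14, 12, 13}  ✔
3) x2 = 2 is not in {6, 5, 1}  ✘
4) |6 - 2| = 4; 4 ≤ 7  ✔
5) min(12, 6) = 6, not 8  ✘

Constraints 1, 3, and 5 do not hold.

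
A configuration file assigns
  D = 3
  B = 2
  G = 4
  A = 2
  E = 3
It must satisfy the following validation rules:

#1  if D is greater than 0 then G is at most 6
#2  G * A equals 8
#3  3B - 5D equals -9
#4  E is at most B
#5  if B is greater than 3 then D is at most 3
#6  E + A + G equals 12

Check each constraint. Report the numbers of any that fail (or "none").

No — constraints 4 and 6 are not satisfied.

#1 D = 3 > 0, so we need G ≤ 6; G = 4 ≤ 6  OK
#2 G * A = 4 * 2 = 8  OK
#3 3B - 5D = 3(2) - 5(3) = -9  OK
#4 E = 3, B = 2; 3 > 2 (want ≤)  FAIL
#5 B = 2, not > 3; antecedent false, conditional vacuously true  OK
#6 E + A + G = 3 + 2 + 4 = 9, not 12  FAIL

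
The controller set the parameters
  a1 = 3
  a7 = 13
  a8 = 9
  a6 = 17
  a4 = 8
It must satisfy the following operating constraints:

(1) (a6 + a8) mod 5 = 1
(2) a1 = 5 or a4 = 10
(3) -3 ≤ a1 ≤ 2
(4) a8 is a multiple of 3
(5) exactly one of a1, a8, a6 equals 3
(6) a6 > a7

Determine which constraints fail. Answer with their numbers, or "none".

(1) a6 + a8 = 26; 26 mod 5 = 1 — OK.
(2) a1 = 3 ≠ 5 and a4 = 8 ≠ 10; both disjuncts false — violated.
(3) a1 = 3 is outside [-3, 2] — violated.
(4) 9 / 3 = 3, so 3 divides 9 — OK.
(5) a1=3, a8=9, a6=17; 1 of them equals 3 — OK.
(6) a6 = 17, a7 = 13; 17 > 13 — OK.

No — constraints 2 and 3 are not satisfied.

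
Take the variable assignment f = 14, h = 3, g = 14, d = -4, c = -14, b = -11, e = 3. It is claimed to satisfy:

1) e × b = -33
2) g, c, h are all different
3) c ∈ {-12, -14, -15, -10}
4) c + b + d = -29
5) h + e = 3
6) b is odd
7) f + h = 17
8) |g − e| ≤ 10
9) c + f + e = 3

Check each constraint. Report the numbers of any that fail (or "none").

The assignment fails constraints 5 and 8.

1) e × b = 3 × (-11) = -33 — satisfied.
2) values 14, -14, 3 are pairwise distinct — satisfied.
3) c = -14 is in {-12, -14, -15, -10} — satisfied.
4) c + b + d = -14 + (-11) + (-4) = -29 — satisfied.
5) h + e = 3 + 3 = 6, not 3 — violated.
6) b = -11 is odd — satisfied.
7) f + h = 14 + 3 = 17 — satisfied.
8) |14 − 3| = 11; 11 > 10, exceeds bound 10 — violated.
9) c + f + e = -14 + 14 + 3 = 3 — satisfied.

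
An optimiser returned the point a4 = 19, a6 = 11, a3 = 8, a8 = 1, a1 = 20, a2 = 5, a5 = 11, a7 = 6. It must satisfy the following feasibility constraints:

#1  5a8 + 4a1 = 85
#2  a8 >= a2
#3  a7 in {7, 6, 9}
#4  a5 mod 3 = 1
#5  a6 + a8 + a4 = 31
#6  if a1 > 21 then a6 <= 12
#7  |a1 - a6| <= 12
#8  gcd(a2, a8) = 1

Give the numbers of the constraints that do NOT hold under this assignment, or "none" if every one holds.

#1 5a8 + 4a1 = 5(1) + 4(20) = 85  OK
#2 a8 = 1, a2 = 5; 1 < 5 (want ≥)  FAIL
#3 a7 = 6 is in {7, 6, 9}  OK
#4 11 mod 3 = 2, not 1  FAIL
#5 a6 + a8 + a4 = 11 + 1 + 19 = 31  OK
#6 a1 = 20, not > 21; antecedent false, conditional vacuously true  OK
#7 |20 - 11| = 9; 9 ≤ 12  OK
#8 gcd(5, 1) = 1  OK

Constraints 2 and 4 are violated.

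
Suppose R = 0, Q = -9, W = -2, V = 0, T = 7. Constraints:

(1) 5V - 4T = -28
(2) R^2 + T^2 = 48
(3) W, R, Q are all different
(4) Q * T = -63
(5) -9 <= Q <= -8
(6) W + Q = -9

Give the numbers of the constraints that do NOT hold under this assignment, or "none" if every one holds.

Violated: 2 and 6.

(1) 5V - 4T = 5(0) - 4(7) = -28  yes
(2) R^2 + T^2 = 0^2 + 7^2 = 0 + 49 = 49, not 48  no
(3) values -2, 0, -9 are pairwise distinct  yes
(4) Q * T = -9 * 7 = -63  yes
(5) Q = -9 lies in [-9, -8]  yes
(6) W + Q = -2 + (-9) = -11, not -9  no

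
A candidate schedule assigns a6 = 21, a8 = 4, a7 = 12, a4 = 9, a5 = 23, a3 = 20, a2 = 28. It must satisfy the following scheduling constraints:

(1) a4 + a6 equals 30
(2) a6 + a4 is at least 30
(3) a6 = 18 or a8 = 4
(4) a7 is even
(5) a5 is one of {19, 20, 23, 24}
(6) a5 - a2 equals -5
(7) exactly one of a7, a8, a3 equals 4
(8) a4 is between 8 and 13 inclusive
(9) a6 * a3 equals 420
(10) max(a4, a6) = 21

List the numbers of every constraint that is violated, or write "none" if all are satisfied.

None — every constraint holds.

(1) a4 + a6 = 9 + 21 = 30  OK
(2) a6 + a4 = 21 + 9 = 30; 30 ≥ 30  OK
(3) a6 = 21 ≠ 18, but a8 = 4 = 4 (second disjunct)  OK
(4) a7 = 12 is even  OK
(5) a5 = 23 is in {19, 20, 23, 24}  OK
(6) a5 - a2 = 23 - 28 = -5  OK
(7) a7=12, a8=4, a3=20; 1 of them equals 4  OK
(8) a4 = 9 lies in [8, 13]  OK
(9) a6 * a3 = 21 * 20 = 420  OK
(10) max(9, 21) = 21  OK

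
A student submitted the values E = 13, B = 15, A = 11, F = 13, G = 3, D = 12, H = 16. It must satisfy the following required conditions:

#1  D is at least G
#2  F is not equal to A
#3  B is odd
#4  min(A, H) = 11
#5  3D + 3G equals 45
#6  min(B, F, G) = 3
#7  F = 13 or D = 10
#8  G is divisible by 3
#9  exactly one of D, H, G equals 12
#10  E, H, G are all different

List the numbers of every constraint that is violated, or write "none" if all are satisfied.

The assignment satisfies every constraint.

#1 D = 12, G = 3; 12 ≥ 3 — holds.
#2 F = 13, A = 11; distinct — holds.
#3 B = 15 is odd — holds.
#4 min(11, 16) = 11 — holds.
#5 3D + 3G = 3(12) + 3(3) = 45 — holds.
#6 min(15, 13, 3) = 3 — holds.
#7 F = 13 = 13 (first disjunct) — holds.
#8 3 / 3 = 1, so 3 divides 3 — holds.
#9 D=12, H=16, G=3; 1 of them equals 12 — holds.
#10 values 13, 16, 3 are pairwise distinct — holds.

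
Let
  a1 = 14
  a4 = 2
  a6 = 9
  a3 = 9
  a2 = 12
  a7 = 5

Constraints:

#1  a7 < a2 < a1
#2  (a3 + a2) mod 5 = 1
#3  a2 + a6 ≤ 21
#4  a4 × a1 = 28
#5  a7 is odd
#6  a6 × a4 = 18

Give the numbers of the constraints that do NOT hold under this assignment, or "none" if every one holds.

#1 values 5 < 12 < 14  ✓
#2 a3 + a2 = 21; 21 mod 5 = 1  ✓
#3 a2 + a6 = 12 + 9 = 21; 21 ≤ 21  ✓
#4 a4 × a1 = 2 × 14 = 28  ✓
#5 a7 = 5 is odd  ✓
#6 a6 × a4 = 9 × 2 = 18  ✓

None — every constraint holds.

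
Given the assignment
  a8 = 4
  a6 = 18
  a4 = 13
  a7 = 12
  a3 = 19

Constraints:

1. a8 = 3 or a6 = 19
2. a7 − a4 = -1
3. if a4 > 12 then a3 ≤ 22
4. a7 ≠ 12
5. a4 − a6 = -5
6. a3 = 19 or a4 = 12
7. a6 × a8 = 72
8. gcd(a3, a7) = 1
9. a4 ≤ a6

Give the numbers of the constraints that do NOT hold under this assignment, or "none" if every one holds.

Constraints 1 and 4 do not hold.

1. a8 = 4 ≠ 3 and a6 = 18 ≠ 19; both disjuncts false  ✘
2. a7 − a4 = 12 − 13 = -1  ✔
3. a4 = 13 > 12, so we need a3 ≤ 22; a3 = 19 ≤ 22  ✔
4. a7 = 12, but 12 is required to differ  ✘
5. a4 − a6 = 13 − 18 = -5  ✔
6. a3 = 19 = 19 (first disjunct)  ✔
7. a6 × a8 = 18 × 4 = 72  ✔
8. gcd(19, 12) = 1  ✔
9. a4 = 13, a6 = 18; 13 ≤ 18  ✔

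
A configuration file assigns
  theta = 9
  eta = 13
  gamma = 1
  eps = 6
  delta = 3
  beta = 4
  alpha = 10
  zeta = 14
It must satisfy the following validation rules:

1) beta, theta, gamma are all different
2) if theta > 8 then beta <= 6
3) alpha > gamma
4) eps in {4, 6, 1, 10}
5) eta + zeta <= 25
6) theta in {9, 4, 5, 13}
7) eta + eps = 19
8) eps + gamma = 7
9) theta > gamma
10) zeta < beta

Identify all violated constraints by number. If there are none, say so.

1) values 4, 9, 1 are pairwise distinct  yes
2) theta = 9 > 8, so we need beta ≤ 6; beta = 4 ≤ 6  yes
3) alpha = 10, gamma = 1; 10 > 1  yes
4) eps = 6 is in {4, 6, 1, 10}  yes
5) eta + zeta = 13 + 14 = 27; 27 > 25, bound 25 not met  no
6) theta = 9 is in {9, 4, 5, 13}  yes
7) eta + eps = 13 + 6 = 19  yes
8) eps + gamma = 6 + 1 = 7  yes
9) theta = 9, gamma = 1; 9 > 1  yes
10) zeta = 14, beta = 4; 14 ≥ 4 (want <)  no

Violated: 5, 10.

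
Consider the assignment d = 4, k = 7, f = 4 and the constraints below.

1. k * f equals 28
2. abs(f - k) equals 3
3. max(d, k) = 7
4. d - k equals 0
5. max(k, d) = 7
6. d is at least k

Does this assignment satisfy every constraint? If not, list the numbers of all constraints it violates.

1. k * f = 7 * 4 = 28  OK
2. abs(4 - 7) = 3  OK
3. max(4, 7) = 7  OK
4. d - k = 4 - 7 = -3, not 0  FAIL
5. max(7, 4) = 7  OK
6. d = 4, k = 7; 4 < 7 (want ≥)  FAIL

Violated: 4 and 6.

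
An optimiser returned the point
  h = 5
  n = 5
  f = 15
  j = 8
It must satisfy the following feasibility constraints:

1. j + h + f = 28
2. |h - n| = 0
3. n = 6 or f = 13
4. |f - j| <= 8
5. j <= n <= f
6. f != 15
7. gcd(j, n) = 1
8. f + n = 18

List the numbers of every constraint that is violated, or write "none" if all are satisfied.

Violated: 3, 5, 6, and 8.

1. j + h + f = 8 + 5 + 15 = 28 — OK.
2. |5 - 5| = 0 — OK.
3. n = 5 ≠ 6 and f = 15 ≠ 13; both disjuncts false — violated.
4. |15 - 8| = 7; 7 ≤ 8 — OK.
5. values 8, 5, 15; j = 8 is not <= n = 5 — violated.
6. f = 15, but 15 is required to differ — violated.
7. gcd(8, 5) = 1 — OK.
8. f + n = 15 + 5 = 20, not 18 — violated.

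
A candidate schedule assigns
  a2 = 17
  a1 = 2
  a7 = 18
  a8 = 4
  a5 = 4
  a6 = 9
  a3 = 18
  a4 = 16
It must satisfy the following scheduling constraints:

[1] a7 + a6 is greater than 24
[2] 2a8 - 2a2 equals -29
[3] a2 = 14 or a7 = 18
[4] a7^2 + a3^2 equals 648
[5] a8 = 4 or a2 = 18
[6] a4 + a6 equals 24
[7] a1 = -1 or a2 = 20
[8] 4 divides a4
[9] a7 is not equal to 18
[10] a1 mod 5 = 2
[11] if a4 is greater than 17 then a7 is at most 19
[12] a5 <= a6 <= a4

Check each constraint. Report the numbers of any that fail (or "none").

Constraints 2, 6, 7, and 9 do not hold.

[1] a7 + a6 = 18 + 9 = 27; 27 > 24 — OK.
[2] 2a8 - 2a2 = 2(4) - 2(17) = -26, not -29 — violated.
[3] a2 = 17 ≠ 14, but a7 = 18 = 18 (second disjunct) — OK.
[4] a7^2 + a3^2 = 18^2 + 18^2 = 324 + 324 = 648 — OK.
[5] a8 = 4 = 4 (first disjunct) — OK.
[6] a4 + a6 = 16 + 9 = 25, not 24 — violated.
[7] a1 = 2 ≠ -1 and a2 = 17 ≠ 20; both disjuncts false — violated.
[8] 16 / 4 = 4, so 4 divides 16 — OK.
[9] a7 = 18, but 18 is required to differ — violated.
[10] 2 mod 5 = 2 — OK.
[11] a4 = 16, not > 17; antecedent false, conditional vacuously true — OK.
[12] values 4 <= 9 <= 16 — OK.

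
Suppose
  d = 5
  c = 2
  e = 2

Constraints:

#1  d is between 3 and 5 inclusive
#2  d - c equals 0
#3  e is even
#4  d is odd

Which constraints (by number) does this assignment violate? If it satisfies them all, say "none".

Violated: 2.

#1 d = 5 lies in [3, 5]  yes
#2 d - c = 5 - 2 = 3, not 0  no
#3 e = 2 is even  yes
#4 d = 5 is odd  yes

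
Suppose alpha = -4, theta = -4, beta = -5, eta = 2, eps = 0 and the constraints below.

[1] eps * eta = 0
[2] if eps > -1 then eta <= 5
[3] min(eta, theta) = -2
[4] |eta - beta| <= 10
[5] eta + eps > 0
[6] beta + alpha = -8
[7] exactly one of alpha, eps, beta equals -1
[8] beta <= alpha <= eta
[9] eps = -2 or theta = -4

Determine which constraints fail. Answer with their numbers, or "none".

[1] eps * eta = 0 * 2 = 0  yes
[2] eps = 0 > -1, so we need eta ≤ 5; eta = 2 ≤ 5  yes
[3] min(2, -4) = -4, not -2  no
[4] |2 - (-5)| = 7; 7 ≤ 10  yes
[5] eta + eps = 2 + 0 = 2; 2 > 0  yes
[6] beta + alpha = -5 + (-4) = -9, not -8  no
[7] alpha=-4, eps=0, beta=-5; 0 of them equal -1, not exactly one  no
[8] values -5 <= -4 <= 2  yes
[9] eps = 0 ≠ -2, but theta = -4 = -4 (second disjunct)  yes

Constraints 3, 6, and 7 are violated.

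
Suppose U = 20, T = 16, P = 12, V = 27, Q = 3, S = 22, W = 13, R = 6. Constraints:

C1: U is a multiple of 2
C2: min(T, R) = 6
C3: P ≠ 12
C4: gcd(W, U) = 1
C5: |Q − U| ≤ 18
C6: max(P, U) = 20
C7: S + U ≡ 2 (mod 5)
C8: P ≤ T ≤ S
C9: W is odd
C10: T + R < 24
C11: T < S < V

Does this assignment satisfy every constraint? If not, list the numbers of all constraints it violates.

C1: 20 / 2 = 10, so 2 divides 20 — holds.
C2: min(16, 6) = 6 — holds.
C3: P = 12, but 12 is required to differ — does not hold.
C4: gcd(13, 20) = 1 — holds.
C5: |3 − 20| = 17; 17 ≤ 18 — holds.
C6: max(12, 20) = 20 — holds.
C7: S + U = 42; 42 mod 5 = 2 — holds.
C8: values 12 ≤ 16 ≤ 22 — holds.
C9: W = 13 is odd — holds.
C10: T + R = 16 + 6 = 22; 22 < 24 — holds.
C11: values 16 < 22 < 27 — holds.

Constraint 3 is violated.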